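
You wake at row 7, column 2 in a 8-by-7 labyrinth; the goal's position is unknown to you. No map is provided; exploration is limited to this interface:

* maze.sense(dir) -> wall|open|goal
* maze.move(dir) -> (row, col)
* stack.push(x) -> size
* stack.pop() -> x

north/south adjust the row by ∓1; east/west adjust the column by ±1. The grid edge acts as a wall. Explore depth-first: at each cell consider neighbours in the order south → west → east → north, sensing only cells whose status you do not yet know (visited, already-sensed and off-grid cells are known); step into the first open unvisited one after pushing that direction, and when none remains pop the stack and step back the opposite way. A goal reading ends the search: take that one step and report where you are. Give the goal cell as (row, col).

>>> maze.sense dir→west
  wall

>>> maze.sense dir→east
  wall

>>> maze.sense dir→north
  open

>>> stack.push x→north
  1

>>> maze.move dir→north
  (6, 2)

>>> maze.sense dir→west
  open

>>> stack.push x→west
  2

>>> maze.move dir→west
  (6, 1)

>>> maze.sense dir→west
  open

>>> stack.push x→west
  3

>>> maze.move dir→west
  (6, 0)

>>> maze.sense dir→south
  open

>>> stack.push x→south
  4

>>> maze.move dir→south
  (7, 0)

>>> stack.pop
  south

>>> maze.move dir→north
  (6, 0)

>>> maze.sense dir→north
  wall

>>> stack.pop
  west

>>> maze.move dir→east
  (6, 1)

>>> maze.sense dir→north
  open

>>> stack.push x→north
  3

>>> maze.move dir→north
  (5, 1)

>>> maze.sense dir→east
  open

>>> stack.push x→east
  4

>>> maze.move dir→east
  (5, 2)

>>> maze.sense dir→east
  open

>>> stack.push x→east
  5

>>> maze.move dir→east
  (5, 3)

>>> maze.sense dir→south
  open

>>> stack.push x→south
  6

>>> maze.move dir→south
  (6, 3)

>>> maze.sense dir→east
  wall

>>> stack.pop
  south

>>> maze.move dir→north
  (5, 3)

>>> maze.sense dir→east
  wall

>>> maze.sense dir→north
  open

>>> stack.push x→north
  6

>>> maze.move dir→north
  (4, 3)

>>> maze.sense dir→west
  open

>>> stack.push x→west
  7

>>> maze.move dir→west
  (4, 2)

>>> maze.sense dir→west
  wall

>>> maze.sense dir→north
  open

>>> stack.push x→north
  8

>>> maze.move dir→north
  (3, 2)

>>> maze.sense dir→west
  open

>>> stack.push x→west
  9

>>> maze.move dir→west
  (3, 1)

>>> maze.sense dir→west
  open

>>> stack.push x→west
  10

>>> maze.move dir→west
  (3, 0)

>>> maze.sense dir→south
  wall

>>> maze.sense dir→north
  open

>>> stack.push x→north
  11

>>> maze.move dir→north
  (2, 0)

>>> maze.sense dir→east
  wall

>>> maze.sense dir→north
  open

>>> stack.push x→north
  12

>>> maze.move dir→north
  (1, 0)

>>> maze.sense dir→east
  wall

>>> maze.sense dir→north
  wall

>>> stack.pop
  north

>>> maze.move dir→south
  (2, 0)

>>> stack.pop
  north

>>> maze.move dir→south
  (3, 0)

>>> stack.pop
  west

>>> maze.move dir→east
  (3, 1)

>>> stack.pop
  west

>>> maze.move dir→east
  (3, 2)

>>> maze.sense dir→east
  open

>>> stack.push x→east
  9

>>> maze.move dir→east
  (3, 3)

>>> maze.sense dir→east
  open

>>> stack.push x→east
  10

>>> maze.move dir→east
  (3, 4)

>>> maze.sense dir→south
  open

>>> stack.push x→south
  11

>>> maze.move dir→south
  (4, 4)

>>> maze.sense dir→east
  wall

>>> stack.pop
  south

>>> maze.move dir→north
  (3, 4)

>>> maze.sense dir→east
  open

>>> stack.push x→east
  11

>>> maze.move dir→east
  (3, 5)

>>> maze.sense dir→east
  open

>>> stack.push x→east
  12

>>> maze.move dir→east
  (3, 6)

>>> maze.sense dir→south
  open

>>> stack.push x→south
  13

>>> maze.move dir→south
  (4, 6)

>>> maze.sense dir→south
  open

>>> stack.push x→south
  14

>>> maze.move dir→south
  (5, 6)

>>> maze.sense dir→south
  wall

>>> maze.sense dir→west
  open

>>> stack.push x→west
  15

>>> maze.move dir→west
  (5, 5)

>>> maze.sense dir→south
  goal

>>> maze.move dir→south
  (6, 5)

Answer: (6, 5)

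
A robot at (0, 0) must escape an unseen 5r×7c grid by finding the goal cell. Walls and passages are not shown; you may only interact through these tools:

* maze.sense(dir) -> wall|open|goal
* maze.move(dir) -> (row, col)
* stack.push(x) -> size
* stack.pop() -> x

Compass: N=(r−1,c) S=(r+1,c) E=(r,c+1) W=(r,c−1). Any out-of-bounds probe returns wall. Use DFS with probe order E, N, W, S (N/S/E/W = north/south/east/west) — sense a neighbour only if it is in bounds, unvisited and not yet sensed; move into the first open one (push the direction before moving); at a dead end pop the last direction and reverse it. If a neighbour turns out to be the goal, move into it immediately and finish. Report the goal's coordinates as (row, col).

I use sense using dir='east', — result: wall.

I run sense using dir='south', and observe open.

Invoking push using x='south', and see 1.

Invoking move using dir='south', and get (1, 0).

Now I run sense using dir='east', → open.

I use push using x='east', and get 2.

I run move using dir='east', and see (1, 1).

I use sense using dir='east', and see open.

I run push using x='east', — result: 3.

Then move using dir='east', which returns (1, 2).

I invoke sense using dir='east', and see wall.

Now I run sense using dir='north', yielding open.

Next I call push using x='north', — result: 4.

Invoking move using dir='north', which returns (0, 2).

I call sense using dir='east', and see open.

I try push using x='east', giving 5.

Calling move using dir='east', and get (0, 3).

I try sense using dir='east', and see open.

Invoking push using x='east', and observe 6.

Invoking move using dir='east', and see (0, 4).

Invoking sense using dir='east', and get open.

I invoke push using x='east', giving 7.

Next I call move using dir='east', and observe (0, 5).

Next I call sense using dir='east', and get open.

I call push using x='east', and observe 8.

Then move using dir='east', yielding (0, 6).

Next I call sense using dir='south', — result: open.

Invoking push using x='south', and see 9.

Now I run move using dir='south', and observe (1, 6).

I call sense using dir='west', giving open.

Then push using x='west', which returns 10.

Then move using dir='west', which returns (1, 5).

I use sense using dir='west', : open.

I call push using x='west', → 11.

Then move using dir='west', giving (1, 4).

I call sense using dir='south', and see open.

I try push using x='south', and see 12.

Then move using dir='south', → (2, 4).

Then sense using dir='east', giving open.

Then push using x='east', : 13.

Calling move using dir='east', and see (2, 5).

Then sense using dir='east', which returns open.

I run push using x='east', and get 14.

Calling move using dir='east', : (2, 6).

Invoking sense using dir='south', giving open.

I call push using x='south', and get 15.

I use move using dir='south', and observe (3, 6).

Using sense using dir='west', — result: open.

I run push using x='west', which returns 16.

I try move using dir='west', and get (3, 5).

I call sense using dir='west', which returns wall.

I use sense using dir='south', giving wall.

I invoke pop(), giving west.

I try move using dir='east', — result: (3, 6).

I use sense using dir='south', → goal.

Invoking move using dir='south', and get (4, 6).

Answer: (4, 6)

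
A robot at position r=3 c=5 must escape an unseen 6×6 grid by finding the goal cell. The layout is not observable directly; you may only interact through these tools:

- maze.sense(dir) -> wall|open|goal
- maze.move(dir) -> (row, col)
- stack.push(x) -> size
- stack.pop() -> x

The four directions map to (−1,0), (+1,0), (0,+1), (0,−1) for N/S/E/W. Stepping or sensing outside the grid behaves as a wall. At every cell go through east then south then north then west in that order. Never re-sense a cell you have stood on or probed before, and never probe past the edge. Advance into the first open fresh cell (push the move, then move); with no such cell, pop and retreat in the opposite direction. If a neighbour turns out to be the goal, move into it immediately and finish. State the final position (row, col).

> maze.sense dir: south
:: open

> stack.push x: south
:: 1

> maze.move dir: south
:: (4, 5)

> maze.sense dir: south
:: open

> stack.push x: south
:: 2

> maze.move dir: south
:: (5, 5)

> maze.sense dir: west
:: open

> stack.push x: west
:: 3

> maze.move dir: west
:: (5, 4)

> maze.sense dir: north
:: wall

> maze.sense dir: west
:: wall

> stack.pop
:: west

> maze.move dir: east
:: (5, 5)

> stack.pop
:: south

> maze.move dir: north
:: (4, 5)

> stack.pop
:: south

> maze.move dir: north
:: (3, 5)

> maze.sense dir: north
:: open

> stack.push x: north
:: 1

> maze.move dir: north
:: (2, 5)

> maze.sense dir: north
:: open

> stack.push x: north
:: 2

> maze.move dir: north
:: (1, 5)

> maze.sense dir: north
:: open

> stack.push x: north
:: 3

> maze.move dir: north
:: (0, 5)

> maze.sense dir: west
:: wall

> stack.pop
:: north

> maze.move dir: south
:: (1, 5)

> maze.sense dir: west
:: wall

> stack.pop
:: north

> maze.move dir: south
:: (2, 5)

> maze.sense dir: west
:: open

> stack.push x: west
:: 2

> maze.move dir: west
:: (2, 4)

> maze.sense dir: south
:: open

> stack.push x: south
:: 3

> maze.move dir: south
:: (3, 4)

> maze.sense dir: west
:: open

> stack.push x: west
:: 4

> maze.move dir: west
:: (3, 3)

> maze.sense dir: south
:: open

> stack.push x: south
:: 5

> maze.move dir: south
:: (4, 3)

> maze.sense dir: west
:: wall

> stack.pop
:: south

> maze.move dir: north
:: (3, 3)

> maze.sense dir: north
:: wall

> maze.sense dir: west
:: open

> stack.push x: west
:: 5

> maze.move dir: west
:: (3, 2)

> maze.sense dir: north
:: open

> stack.push x: north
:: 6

> maze.move dir: north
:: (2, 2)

> maze.sense dir: north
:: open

> stack.push x: north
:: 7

> maze.move dir: north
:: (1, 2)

> maze.sense dir: east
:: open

> stack.push x: east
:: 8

> maze.move dir: east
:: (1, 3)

> maze.sense dir: north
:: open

> stack.push x: north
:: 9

> maze.move dir: north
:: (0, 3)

> maze.sense dir: west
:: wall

> stack.pop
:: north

> maze.move dir: south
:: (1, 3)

> stack.pop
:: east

> maze.move dir: west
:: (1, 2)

> maze.sense dir: west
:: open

> stack.push x: west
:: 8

> maze.move dir: west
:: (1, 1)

> maze.sense dir: south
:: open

> stack.push x: south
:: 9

> maze.move dir: south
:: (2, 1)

> maze.sense dir: south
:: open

> stack.push x: south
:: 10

> maze.move dir: south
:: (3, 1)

> maze.sense dir: south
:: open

> stack.push x: south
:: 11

> maze.move dir: south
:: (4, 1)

> maze.sense dir: south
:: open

> stack.push x: south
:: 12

> maze.move dir: south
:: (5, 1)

> maze.sense dir: east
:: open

> stack.push x: east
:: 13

> maze.move dir: east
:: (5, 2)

> stack.pop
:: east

> maze.move dir: west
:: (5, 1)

> maze.sense dir: west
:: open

> stack.push x: west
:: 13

> maze.move dir: west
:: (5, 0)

> maze.sense dir: north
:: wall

> stack.pop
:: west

> maze.move dir: east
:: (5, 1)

> stack.pop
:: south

> maze.move dir: north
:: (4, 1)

> stack.pop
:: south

> maze.move dir: north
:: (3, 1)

> maze.sense dir: west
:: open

> stack.push x: west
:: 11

> maze.move dir: west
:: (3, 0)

> maze.sense dir: north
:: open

> stack.push x: north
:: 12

> maze.move dir: north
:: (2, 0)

> maze.sense dir: north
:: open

> stack.push x: north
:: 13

> maze.move dir: north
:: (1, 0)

> maze.sense dir: north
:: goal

> maze.move dir: north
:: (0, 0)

Answer: (0, 0)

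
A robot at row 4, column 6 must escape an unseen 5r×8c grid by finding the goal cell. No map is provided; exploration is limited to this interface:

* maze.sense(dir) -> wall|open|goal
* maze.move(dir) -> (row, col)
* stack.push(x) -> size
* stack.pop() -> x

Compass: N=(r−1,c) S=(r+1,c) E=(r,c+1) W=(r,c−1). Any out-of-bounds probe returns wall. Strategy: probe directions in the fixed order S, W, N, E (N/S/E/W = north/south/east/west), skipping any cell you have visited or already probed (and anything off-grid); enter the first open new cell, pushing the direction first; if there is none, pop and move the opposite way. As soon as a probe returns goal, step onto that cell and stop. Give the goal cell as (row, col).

> sense dir='west'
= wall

> sense dir='north'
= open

> push x='north'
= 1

> move dir='north'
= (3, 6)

> sense dir='west'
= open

> push x='west'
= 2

> move dir='west'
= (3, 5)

> sense dir='west'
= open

> push x='west'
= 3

> move dir='west'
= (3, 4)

> sense dir='south'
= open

> push x='south'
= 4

> move dir='south'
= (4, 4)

> sense dir='west'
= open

> push x='west'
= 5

> move dir='west'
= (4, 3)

> sense dir='west'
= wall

> sense dir='north'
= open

> push x='north'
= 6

> move dir='north'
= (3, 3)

> sense dir='west'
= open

> push x='west'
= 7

> move dir='west'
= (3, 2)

> sense dir='west'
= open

> push x='west'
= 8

> move dir='west'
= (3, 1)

> sense dir='south'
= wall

> sense dir='west'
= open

> push x='west'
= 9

> move dir='west'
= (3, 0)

> sense dir='south'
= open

> push x='south'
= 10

> move dir='south'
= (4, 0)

> pop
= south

> move dir='north'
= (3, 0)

> sense dir='north'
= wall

> pop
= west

> move dir='east'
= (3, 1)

> sense dir='north'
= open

> push x='north'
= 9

> move dir='north'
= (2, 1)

> sense dir='north'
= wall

> sense dir='east'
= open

> push x='east'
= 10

> move dir='east'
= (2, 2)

> sense dir='north'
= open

> push x='north'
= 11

> move dir='north'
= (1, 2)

> sense dir='north'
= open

> push x='north'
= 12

> move dir='north'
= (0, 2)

> sense dir='west'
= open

> push x='west'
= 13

> move dir='west'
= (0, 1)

> sense dir='west'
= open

> push x='west'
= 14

> move dir='west'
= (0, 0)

> sense dir='south'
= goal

> move dir='south'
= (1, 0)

Answer: (1, 0)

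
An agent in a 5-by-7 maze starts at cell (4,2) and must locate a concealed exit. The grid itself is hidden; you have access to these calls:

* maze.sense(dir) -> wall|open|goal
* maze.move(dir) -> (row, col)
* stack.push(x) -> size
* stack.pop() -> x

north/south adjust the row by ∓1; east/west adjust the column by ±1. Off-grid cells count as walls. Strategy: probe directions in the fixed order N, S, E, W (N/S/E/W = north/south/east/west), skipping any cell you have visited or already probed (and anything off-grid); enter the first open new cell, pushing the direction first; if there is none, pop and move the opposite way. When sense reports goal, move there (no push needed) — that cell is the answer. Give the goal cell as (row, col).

Step: sense[dir='north']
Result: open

Step: push[x='north']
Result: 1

Step: move[dir='north']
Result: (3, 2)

Step: sense[dir='north']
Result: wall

Step: sense[dir='east']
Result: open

Step: push[x='east']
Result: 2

Step: move[dir='east']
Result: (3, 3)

Step: sense[dir='north']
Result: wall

Step: sense[dir='south']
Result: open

Step: push[x='south']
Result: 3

Step: move[dir='south']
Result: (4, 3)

Step: sense[dir='east']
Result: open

Step: push[x='east']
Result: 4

Step: move[dir='east']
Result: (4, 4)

Step: sense[dir='north']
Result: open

Step: push[x='north']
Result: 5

Step: move[dir='north']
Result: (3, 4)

Step: sense[dir='north']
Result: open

Step: push[x='north']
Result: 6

Step: move[dir='north']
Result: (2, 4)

Step: sense[dir='north']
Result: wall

Step: sense[dir='east']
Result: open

Step: push[x='east']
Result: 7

Step: move[dir='east']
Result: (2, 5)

Step: sense[dir='north']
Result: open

Step: push[x='north']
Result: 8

Step: move[dir='north']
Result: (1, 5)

Step: sense[dir='north']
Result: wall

Step: sense[dir='east']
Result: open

Step: push[x='east']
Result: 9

Step: move[dir='east']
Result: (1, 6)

Step: sense[dir='north']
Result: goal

Step: move[dir='north']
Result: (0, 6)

Answer: (0, 6)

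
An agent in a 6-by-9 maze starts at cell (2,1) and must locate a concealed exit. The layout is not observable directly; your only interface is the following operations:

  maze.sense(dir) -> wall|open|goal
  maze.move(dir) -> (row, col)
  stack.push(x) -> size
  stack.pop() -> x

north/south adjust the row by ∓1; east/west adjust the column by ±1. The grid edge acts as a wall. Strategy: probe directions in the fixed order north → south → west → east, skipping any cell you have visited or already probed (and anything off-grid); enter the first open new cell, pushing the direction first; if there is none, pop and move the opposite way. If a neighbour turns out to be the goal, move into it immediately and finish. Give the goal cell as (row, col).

>> maze.sense(dir=north)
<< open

>> stack.push(x=north)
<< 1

>> maze.move(dir=north)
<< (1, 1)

>> maze.sense(dir=north)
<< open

>> stack.push(x=north)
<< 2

>> maze.move(dir=north)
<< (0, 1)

>> maze.sense(dir=west)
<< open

>> stack.push(x=west)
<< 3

>> maze.move(dir=west)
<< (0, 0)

>> maze.sense(dir=south)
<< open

>> stack.push(x=south)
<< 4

>> maze.move(dir=south)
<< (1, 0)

>> maze.sense(dir=south)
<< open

>> stack.push(x=south)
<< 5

>> maze.move(dir=south)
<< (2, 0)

>> maze.sense(dir=south)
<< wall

>> stack.pop()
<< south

>> maze.move(dir=north)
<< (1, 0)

>> stack.pop()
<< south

>> maze.move(dir=north)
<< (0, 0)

>> stack.pop()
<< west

>> maze.move(dir=east)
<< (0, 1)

>> maze.sense(dir=east)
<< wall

>> stack.pop()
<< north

>> maze.move(dir=south)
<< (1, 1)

>> maze.sense(dir=east)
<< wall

>> stack.pop()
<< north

>> maze.move(dir=south)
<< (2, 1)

>> maze.sense(dir=south)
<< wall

>> maze.sense(dir=east)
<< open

>> stack.push(x=east)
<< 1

>> maze.move(dir=east)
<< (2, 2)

>> maze.sense(dir=south)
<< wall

>> maze.sense(dir=east)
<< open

>> stack.push(x=east)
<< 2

>> maze.move(dir=east)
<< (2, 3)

>> maze.sense(dir=north)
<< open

>> stack.push(x=north)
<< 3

>> maze.move(dir=north)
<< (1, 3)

>> maze.sense(dir=north)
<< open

>> stack.push(x=north)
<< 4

>> maze.move(dir=north)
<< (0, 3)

>> maze.sense(dir=east)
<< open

>> stack.push(x=east)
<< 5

>> maze.move(dir=east)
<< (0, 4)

>> maze.sense(dir=south)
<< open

>> stack.push(x=south)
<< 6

>> maze.move(dir=south)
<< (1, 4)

>> maze.sense(dir=south)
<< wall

>> maze.sense(dir=east)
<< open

>> stack.push(x=east)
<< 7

>> maze.move(dir=east)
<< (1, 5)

>> maze.sense(dir=north)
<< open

>> stack.push(x=north)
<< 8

>> maze.move(dir=north)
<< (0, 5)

>> maze.sense(dir=east)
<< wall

>> stack.pop()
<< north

>> maze.move(dir=south)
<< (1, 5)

>> maze.sense(dir=south)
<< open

>> stack.push(x=south)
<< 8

>> maze.move(dir=south)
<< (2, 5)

>> maze.sense(dir=south)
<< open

>> stack.push(x=south)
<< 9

>> maze.move(dir=south)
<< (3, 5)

>> maze.sense(dir=south)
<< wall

>> maze.sense(dir=west)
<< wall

>> maze.sense(dir=east)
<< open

>> stack.push(x=east)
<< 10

>> maze.move(dir=east)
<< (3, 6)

>> maze.sense(dir=north)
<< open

>> stack.push(x=north)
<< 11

>> maze.move(dir=north)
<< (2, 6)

>> maze.sense(dir=north)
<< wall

>> maze.sense(dir=east)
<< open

>> stack.push(x=east)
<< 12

>> maze.move(dir=east)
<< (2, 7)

>> maze.sense(dir=north)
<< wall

>> maze.sense(dir=south)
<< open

>> stack.push(x=south)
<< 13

>> maze.move(dir=south)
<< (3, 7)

>> maze.sense(dir=south)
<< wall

>> maze.sense(dir=east)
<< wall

>> stack.pop()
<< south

>> maze.move(dir=north)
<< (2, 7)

>> maze.sense(dir=east)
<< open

>> stack.push(x=east)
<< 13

>> maze.move(dir=east)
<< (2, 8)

>> maze.sense(dir=north)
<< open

>> stack.push(x=north)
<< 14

>> maze.move(dir=north)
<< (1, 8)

>> maze.sense(dir=north)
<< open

>> stack.push(x=north)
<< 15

>> maze.move(dir=north)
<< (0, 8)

>> maze.sense(dir=west)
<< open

>> stack.push(x=west)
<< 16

>> maze.move(dir=west)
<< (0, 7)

>> stack.pop()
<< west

>> maze.move(dir=east)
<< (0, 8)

>> stack.pop()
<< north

>> maze.move(dir=south)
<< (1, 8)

>> stack.pop()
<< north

>> maze.move(dir=south)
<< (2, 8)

>> stack.pop()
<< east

>> maze.move(dir=west)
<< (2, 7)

>> stack.pop()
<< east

>> maze.move(dir=west)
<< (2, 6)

>> stack.pop()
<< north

>> maze.move(dir=south)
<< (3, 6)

>> maze.sense(dir=south)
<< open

>> stack.push(x=south)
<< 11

>> maze.move(dir=south)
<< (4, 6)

>> maze.sense(dir=south)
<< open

>> stack.push(x=south)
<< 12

>> maze.move(dir=south)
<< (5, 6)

>> maze.sense(dir=west)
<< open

>> stack.push(x=west)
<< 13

>> maze.move(dir=west)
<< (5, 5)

>> maze.sense(dir=west)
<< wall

>> stack.pop()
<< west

>> maze.move(dir=east)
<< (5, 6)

>> maze.sense(dir=east)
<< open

>> stack.push(x=east)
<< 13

>> maze.move(dir=east)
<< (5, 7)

>> maze.sense(dir=east)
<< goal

>> maze.move(dir=east)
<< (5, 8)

Answer: (5, 8)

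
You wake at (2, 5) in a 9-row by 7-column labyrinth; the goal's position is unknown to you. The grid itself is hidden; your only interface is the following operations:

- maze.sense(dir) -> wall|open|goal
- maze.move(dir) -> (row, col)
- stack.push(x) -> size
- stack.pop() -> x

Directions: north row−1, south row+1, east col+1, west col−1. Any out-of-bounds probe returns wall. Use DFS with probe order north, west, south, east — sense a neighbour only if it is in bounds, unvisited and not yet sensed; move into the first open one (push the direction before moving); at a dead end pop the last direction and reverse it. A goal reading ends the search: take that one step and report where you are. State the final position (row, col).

I run sense passing dir→north, — result: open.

I try push passing x→north, → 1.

Then move passing dir→north, and see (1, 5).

Using sense passing dir→north, and get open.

Using push passing x→north, and observe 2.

Using move passing dir→north, giving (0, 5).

I run sense passing dir→west, yielding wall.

I invoke sense passing dir→east, giving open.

Calling push passing x→east, and observe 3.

I invoke move passing dir→east, and get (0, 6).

Next I call sense passing dir→south, which returns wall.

I try pop(), and get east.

I run move passing dir→west, : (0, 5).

Invoking pop, and get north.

I try move passing dir→south, which returns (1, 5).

Then sense passing dir→west, and see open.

Now I run push passing x→west, and observe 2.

Then move passing dir→west, → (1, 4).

I invoke sense passing dir→west, giving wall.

Calling sense passing dir→south, — result: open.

Next I call push passing x→south, giving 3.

Now I run move passing dir→south, giving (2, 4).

Now I run sense passing dir→west, — result: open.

Now I run push passing x→west, giving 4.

I try move passing dir→west, and see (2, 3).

I invoke sense passing dir→west, and get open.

Invoking push passing x→west, and see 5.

I try move passing dir→west, and see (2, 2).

I call sense passing dir→north, — result: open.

Using push passing x→north, giving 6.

I call move passing dir→north, → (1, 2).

I call sense passing dir→north, and get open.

I call push passing x→north, and observe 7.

I use move passing dir→north, → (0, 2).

I call sense passing dir→west, giving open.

Invoking push passing x→west, and see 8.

Calling move passing dir→west, and get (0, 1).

I invoke sense passing dir→west, and get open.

I run push passing x→west, : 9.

Next I call move passing dir→west, and observe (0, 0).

Then sense passing dir→south, and see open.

I run push passing x→south, : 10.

I try move passing dir→south, — result: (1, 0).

Next I call sense passing dir→south, giving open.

I use push passing x→south, and observe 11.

I run move passing dir→south, giving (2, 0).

I invoke sense passing dir→south, and get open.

Then push passing x→south, and see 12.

I invoke move passing dir→south, and get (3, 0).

Using sense passing dir→south, and get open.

Invoking push passing x→south, yielding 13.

Next I call move passing dir→south, yielding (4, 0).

Now I run sense passing dir→south, : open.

Invoking push passing x→south, → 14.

Invoking move passing dir→south, and observe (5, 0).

Now I run sense passing dir→south, — result: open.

I use push passing x→south, : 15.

Next I call move passing dir→south, → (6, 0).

Using sense passing dir→south, : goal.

Invoking move passing dir→south, which returns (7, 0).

Answer: (7, 0)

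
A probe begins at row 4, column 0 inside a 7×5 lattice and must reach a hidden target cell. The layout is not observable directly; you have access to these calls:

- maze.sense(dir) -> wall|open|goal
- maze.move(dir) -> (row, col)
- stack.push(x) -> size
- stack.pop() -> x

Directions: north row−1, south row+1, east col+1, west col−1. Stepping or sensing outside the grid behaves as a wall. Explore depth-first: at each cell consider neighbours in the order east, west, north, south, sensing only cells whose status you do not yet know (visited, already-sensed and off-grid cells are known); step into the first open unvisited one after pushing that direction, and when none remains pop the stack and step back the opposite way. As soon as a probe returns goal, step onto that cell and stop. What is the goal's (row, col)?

% maze.sense(dir→east) : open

% stack.push(x→east) : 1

% maze.move(dir→east) : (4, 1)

% maze.sense(dir→east) : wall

% maze.sense(dir→north) : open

% stack.push(x→north) : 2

% maze.move(dir→north) : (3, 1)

% maze.sense(dir→east) : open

% stack.push(x→east) : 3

% maze.move(dir→east) : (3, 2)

% maze.sense(dir→east) : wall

% maze.sense(dir→north) : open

% stack.push(x→north) : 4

% maze.move(dir→north) : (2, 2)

% maze.sense(dir→east) : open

% stack.push(x→east) : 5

% maze.move(dir→east) : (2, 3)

% maze.sense(dir→east) : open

% stack.push(x→east) : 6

% maze.move(dir→east) : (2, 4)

% maze.sense(dir→north) : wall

% maze.sense(dir→south) : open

% stack.push(x→south) : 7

% maze.move(dir→south) : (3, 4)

% maze.sense(dir→south) : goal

% maze.move(dir→south) : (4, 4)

Answer: (4, 4)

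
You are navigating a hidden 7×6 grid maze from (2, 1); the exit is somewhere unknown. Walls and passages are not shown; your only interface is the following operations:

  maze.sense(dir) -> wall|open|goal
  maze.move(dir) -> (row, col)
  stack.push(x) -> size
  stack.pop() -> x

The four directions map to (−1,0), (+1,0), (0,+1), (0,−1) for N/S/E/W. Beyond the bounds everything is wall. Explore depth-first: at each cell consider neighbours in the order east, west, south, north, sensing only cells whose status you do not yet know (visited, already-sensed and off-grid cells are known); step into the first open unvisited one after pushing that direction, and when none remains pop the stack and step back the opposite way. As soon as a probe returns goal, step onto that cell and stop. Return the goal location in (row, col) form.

I call maze.sense(dir=east), : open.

I call stack.push(x=east), — result: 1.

I try maze.move(dir=east), and observe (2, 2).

Then maze.sense(dir=east), yielding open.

Invoking stack.push(x=east), which returns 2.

Calling maze.move(dir=east), : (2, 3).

I use maze.sense(dir=east), and observe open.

I call stack.push(x=east), and observe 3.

I try maze.move(dir=east), and see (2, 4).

I try maze.sense(dir=east), and get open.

Now I run stack.push(x=east), and see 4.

Then maze.move(dir=east), and observe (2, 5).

I use maze.sense(dir=south), yielding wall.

Now I run maze.sense(dir=north), which returns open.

I try stack.push(x=north), and see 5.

I invoke maze.move(dir=north), giving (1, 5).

I call maze.sense(dir=west), and get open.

Using stack.push(x=west), — result: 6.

Using maze.move(dir=west), giving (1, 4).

Next I call maze.sense(dir=west), → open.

I run stack.push(x=west), → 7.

Invoking maze.move(dir=west), yielding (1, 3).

Now I run maze.sense(dir=west), giving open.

I call stack.push(x=west), yielding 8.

I try maze.move(dir=west), → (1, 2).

Invoking maze.sense(dir=west), — result: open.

Invoking stack.push(x=west), giving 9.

Calling maze.move(dir=west), yielding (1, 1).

Now I run maze.sense(dir=west), and get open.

I use stack.push(x=west), — result: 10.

I run maze.move(dir=west), → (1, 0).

I run maze.sense(dir=south), yielding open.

Then stack.push(x=south), yielding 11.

I call maze.move(dir=south), → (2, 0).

Invoking maze.sense(dir=south), → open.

I use stack.push(x=south), : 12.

Next I call maze.move(dir=south), and observe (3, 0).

Next I call maze.sense(dir=east), yielding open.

Now I run stack.push(x=east), and see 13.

Now I run maze.move(dir=east), and get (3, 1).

I try maze.sense(dir=east), → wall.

Next I call maze.sense(dir=south), which returns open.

I try stack.push(x=south), which returns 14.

Then maze.move(dir=south), giving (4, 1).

Now I run maze.sense(dir=east), and observe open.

Using stack.push(x=east), yielding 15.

Then maze.move(dir=east), which returns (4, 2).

I run maze.sense(dir=east), and get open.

I invoke stack.push(x=east), : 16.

I call maze.move(dir=east), and observe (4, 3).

I use maze.sense(dir=east), and observe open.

I call stack.push(x=east), and get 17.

Calling maze.move(dir=east), and get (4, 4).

I try maze.sense(dir=east), yielding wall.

Then maze.sense(dir=south), yielding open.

Using stack.push(x=south), and see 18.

I run maze.move(dir=south), : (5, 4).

I invoke maze.sense(dir=east), and get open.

I call stack.push(x=east), giving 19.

I use maze.move(dir=east), and see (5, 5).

Invoking maze.sense(dir=south), giving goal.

Using maze.move(dir=south), yielding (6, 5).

Answer: (6, 5)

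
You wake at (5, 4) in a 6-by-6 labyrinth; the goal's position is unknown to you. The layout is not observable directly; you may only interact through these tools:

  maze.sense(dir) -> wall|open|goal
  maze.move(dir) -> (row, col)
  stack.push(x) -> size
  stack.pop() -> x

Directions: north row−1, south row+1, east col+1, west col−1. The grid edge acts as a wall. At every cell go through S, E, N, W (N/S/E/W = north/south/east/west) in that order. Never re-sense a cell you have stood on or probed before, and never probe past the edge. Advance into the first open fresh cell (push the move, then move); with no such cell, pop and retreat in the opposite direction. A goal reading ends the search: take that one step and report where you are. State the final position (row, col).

;; maze.sense(dir: east) -> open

;; stack.push(x: east) -> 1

;; maze.move(dir: east) -> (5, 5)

;; maze.sense(dir: north) -> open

;; stack.push(x: north) -> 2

;; maze.move(dir: north) -> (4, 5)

;; maze.sense(dir: north) -> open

;; stack.push(x: north) -> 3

;; maze.move(dir: north) -> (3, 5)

;; maze.sense(dir: north) -> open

;; stack.push(x: north) -> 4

;; maze.move(dir: north) -> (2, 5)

;; maze.sense(dir: north) -> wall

;; maze.sense(dir: west) -> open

;; stack.push(x: west) -> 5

;; maze.move(dir: west) -> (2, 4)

;; maze.sense(dir: south) -> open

;; stack.push(x: south) -> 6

;; maze.move(dir: south) -> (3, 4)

;; maze.sense(dir: south) -> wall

;; maze.sense(dir: west) -> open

;; stack.push(x: west) -> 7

;; maze.move(dir: west) -> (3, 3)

;; maze.sense(dir: south) -> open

;; stack.push(x: south) -> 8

;; maze.move(dir: south) -> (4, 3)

;; maze.sense(dir: south) -> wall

;; maze.sense(dir: west) -> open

;; stack.push(x: west) -> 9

;; maze.move(dir: west) -> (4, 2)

;; maze.sense(dir: south) -> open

;; stack.push(x: south) -> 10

;; maze.move(dir: south) -> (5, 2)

;; maze.sense(dir: west) -> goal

;; maze.move(dir: west) -> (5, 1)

Answer: (5, 1)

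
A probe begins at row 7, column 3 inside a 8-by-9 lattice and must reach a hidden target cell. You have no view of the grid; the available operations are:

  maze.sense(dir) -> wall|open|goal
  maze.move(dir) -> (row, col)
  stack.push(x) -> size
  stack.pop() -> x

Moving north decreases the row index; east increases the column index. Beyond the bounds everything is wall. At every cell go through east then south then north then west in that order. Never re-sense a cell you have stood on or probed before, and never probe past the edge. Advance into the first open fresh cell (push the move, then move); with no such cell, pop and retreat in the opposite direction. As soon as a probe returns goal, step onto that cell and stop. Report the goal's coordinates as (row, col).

Invoking sense using dir='east', which returns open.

I use push using x='east', → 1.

Calling move using dir='east', yielding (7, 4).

I use sense using dir='east', which returns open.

I use push using x='east', which returns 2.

Now I run move using dir='east', yielding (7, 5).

Calling sense using dir='east', and observe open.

I use push using x='east', and see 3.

Next I call move using dir='east', and observe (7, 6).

Next I call sense using dir='east', giving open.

Next I call push using x='east', — result: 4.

Next I call move using dir='east', : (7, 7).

I try sense using dir='east', which returns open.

I try push using x='east', → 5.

Then move using dir='east', and observe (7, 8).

Now I run sense using dir='north', giving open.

I use push using x='north', and get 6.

Now I run move using dir='north', which returns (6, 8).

Then sense using dir='north', which returns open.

I try push using x='north', and get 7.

I invoke move using dir='north', and observe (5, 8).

I call sense using dir='north', giving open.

Then push using x='north', and get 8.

Then move using dir='north', giving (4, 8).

I try sense using dir='north', — result: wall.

Using sense using dir='west', — result: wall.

I use pop(), giving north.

Then move using dir='south', and get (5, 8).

Invoking sense using dir='west', : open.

Now I run push using x='west', : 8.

I invoke move using dir='west', : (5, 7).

I call sense using dir='south', — result: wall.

Then sense using dir='west', giving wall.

I use pop, → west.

I run move using dir='east', and see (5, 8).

Calling pop(), and observe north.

I call move using dir='south', giving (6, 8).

I invoke pop, giving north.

I use move using dir='south', yielding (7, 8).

I try pop, giving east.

Using move using dir='west', giving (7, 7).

Next I call pop(), — result: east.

Now I run move using dir='west', which returns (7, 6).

Then sense using dir='north', : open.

I call push using x='north', yielding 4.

I run move using dir='north', → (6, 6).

I try sense using dir='west', which returns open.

Using push using x='west', : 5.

I try move using dir='west', giving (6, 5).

Using sense using dir='north', giving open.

I run push using x='north', giving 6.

Next I call move using dir='north', which returns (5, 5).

Then sense using dir='north', and get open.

I try push using x='north', : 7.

Now I run move using dir='north', : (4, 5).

I try sense using dir='east', giving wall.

I try sense using dir='north', → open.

Next I call push using x='north', → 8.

I run move using dir='north', and get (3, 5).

I invoke sense using dir='east', and see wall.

Then sense using dir='north', : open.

I try push using x='north', yielding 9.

Next I call move using dir='north', : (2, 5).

I call sense using dir='east', : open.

Next I call push using x='east', yielding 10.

Calling move using dir='east', and see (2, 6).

Now I run sense using dir='east', giving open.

Then push using x='east', which returns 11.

I try move using dir='east', and get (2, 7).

Now I run sense using dir='east', giving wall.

Now I run sense using dir='south', yielding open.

I use push using x='south', which returns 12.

Invoking move using dir='south', yielding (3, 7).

I invoke pop(), : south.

Now I run move using dir='north', and observe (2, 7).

Using sense using dir='north', and observe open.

Invoking push using x='north', : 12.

Using move using dir='north', → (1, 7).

I call sense using dir='east', and observe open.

I use push using x='east', and see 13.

I call move using dir='east', which returns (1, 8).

Now I run sense using dir='north', — result: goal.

Invoking move using dir='north', and observe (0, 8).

Answer: (0, 8)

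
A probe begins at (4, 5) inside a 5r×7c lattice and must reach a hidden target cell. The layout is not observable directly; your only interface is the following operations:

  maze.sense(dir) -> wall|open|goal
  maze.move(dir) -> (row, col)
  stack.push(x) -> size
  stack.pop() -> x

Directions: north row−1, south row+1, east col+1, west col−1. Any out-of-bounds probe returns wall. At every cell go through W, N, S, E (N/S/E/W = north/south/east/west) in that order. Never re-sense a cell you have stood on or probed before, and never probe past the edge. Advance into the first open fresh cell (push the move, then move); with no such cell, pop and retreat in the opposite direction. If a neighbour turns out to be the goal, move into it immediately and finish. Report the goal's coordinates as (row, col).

I call maze.sense(dir=west), giving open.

I invoke stack.push(x=west), → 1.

Then maze.move(dir=west), : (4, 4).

Then maze.sense(dir=west), and get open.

Next I call stack.push(x=west), and observe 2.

Next I call maze.move(dir=west), → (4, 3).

I invoke maze.sense(dir=west), which returns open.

I invoke stack.push(x=west), and see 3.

Invoking maze.move(dir=west), yielding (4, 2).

Invoking maze.sense(dir=west), and observe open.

Now I run stack.push(x=west), and get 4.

Invoking maze.move(dir=west), and see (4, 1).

Calling maze.sense(dir=west), yielding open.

I call stack.push(x=west), : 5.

Next I call maze.move(dir=west), — result: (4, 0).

Using maze.sense(dir=north), which returns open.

Now I run stack.push(x=north), and see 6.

I try maze.move(dir=north), yielding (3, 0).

I use maze.sense(dir=north), → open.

Using stack.push(x=north), → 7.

I try maze.move(dir=north), yielding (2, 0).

Now I run maze.sense(dir=north), yielding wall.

Calling maze.sense(dir=east), which returns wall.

I try stack.pop(), giving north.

Now I run maze.move(dir=south), and observe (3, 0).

I run maze.sense(dir=east), : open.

I run stack.push(x=east), and get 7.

Using maze.move(dir=east), and see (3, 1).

I run maze.sense(dir=east), : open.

I invoke stack.push(x=east), giving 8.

Then maze.move(dir=east), : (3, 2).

I run maze.sense(dir=north), giving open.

Next I call stack.push(x=north), : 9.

Next I call maze.move(dir=north), and get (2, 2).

I call maze.sense(dir=north), which returns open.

I invoke stack.push(x=north), and observe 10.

Next I call maze.move(dir=north), giving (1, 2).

Calling maze.sense(dir=west), and get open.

Using stack.push(x=west), and get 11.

I try maze.move(dir=west), : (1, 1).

Invoking maze.sense(dir=north), yielding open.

Next I call stack.push(x=north), — result: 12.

I use maze.move(dir=north), giving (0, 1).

I run maze.sense(dir=west), : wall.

I try maze.sense(dir=east), yielding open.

Now I run stack.push(x=east), → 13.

I call maze.move(dir=east), giving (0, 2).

Invoking maze.sense(dir=east), which returns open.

I invoke stack.push(x=east), and observe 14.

I try maze.move(dir=east), and get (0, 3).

I run maze.sense(dir=south), and see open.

Calling stack.push(x=south), and see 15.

I invoke maze.move(dir=south), : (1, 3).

Calling maze.sense(dir=south), giving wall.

Now I run maze.sense(dir=east), and observe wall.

Invoking stack.pop, and observe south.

I invoke maze.move(dir=north), and see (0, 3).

Invoking maze.sense(dir=east), and observe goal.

I call maze.move(dir=east), and observe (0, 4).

Answer: (0, 4)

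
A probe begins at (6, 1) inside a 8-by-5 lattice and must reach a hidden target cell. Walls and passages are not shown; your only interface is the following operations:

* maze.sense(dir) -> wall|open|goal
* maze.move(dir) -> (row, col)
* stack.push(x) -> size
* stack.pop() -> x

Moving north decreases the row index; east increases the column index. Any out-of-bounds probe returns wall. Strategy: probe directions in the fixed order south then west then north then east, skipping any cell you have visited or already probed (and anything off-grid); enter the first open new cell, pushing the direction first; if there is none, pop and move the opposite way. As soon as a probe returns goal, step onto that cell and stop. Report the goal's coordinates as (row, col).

! 1. maze.sense(dir='south') -> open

! 2. stack.push(x='south') -> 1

! 3. maze.move(dir='south') -> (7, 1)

! 4. maze.sense(dir='west') -> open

! 5. stack.push(x='west') -> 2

! 6. maze.move(dir='west') -> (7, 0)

! 7. maze.sense(dir='north') -> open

! 8. stack.push(x='north') -> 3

! 9. maze.move(dir='north') -> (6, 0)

! 10. maze.sense(dir='north') -> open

! 11. stack.push(x='north') -> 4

! 12. maze.move(dir='north') -> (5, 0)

! 13. maze.sense(dir='north') -> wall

! 14. maze.sense(dir='east') -> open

! 15. stack.push(x='east') -> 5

! 16. maze.move(dir='east') -> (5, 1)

! 17. maze.sense(dir='north') -> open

! 18. stack.push(x='north') -> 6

! 19. maze.move(dir='north') -> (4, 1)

! 20. maze.sense(dir='north') -> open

! 21. stack.push(x='north') -> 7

! 22. maze.move(dir='north') -> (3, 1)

! 23. maze.sense(dir='west') -> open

! 24. stack.push(x='west') -> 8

! 25. maze.move(dir='west') -> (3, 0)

! 26. maze.sense(dir='north') -> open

! 27. stack.push(x='north') -> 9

! 28. maze.move(dir='north') -> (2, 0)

! 29. maze.sense(dir='north') -> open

! 30. stack.push(x='north') -> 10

! 31. maze.move(dir='north') -> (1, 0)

! 32. maze.sense(dir='north') -> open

! 33. stack.push(x='north') -> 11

! 34. maze.move(dir='north') -> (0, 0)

! 35. maze.sense(dir='east') -> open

! 36. stack.push(x='east') -> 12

! 37. maze.move(dir='east') -> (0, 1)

! 38. maze.sense(dir='south') -> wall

! 39. maze.sense(dir='east') -> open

! 40. stack.push(x='east') -> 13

! 41. maze.move(dir='east') -> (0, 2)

! 42. maze.sense(dir='south') -> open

! 43. stack.push(x='south') -> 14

! 44. maze.move(dir='south') -> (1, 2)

! 45. maze.sense(dir='south') -> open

! 46. stack.push(x='south') -> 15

! 47. maze.move(dir='south') -> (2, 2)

! 48. maze.sense(dir='south') -> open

! 49. stack.push(x='south') -> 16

! 50. maze.move(dir='south') -> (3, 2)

! 51. maze.sense(dir='south') -> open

! 52. stack.push(x='south') -> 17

! 53. maze.move(dir='south') -> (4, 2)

! 54. maze.sense(dir='south') -> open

! 55. stack.push(x='south') -> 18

! 56. maze.move(dir='south') -> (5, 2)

! 57. maze.sense(dir='south') -> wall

! 58. maze.sense(dir='east') -> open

! 59. stack.push(x='east') -> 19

! 60. maze.move(dir='east') -> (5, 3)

! 61. maze.sense(dir='south') -> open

! 62. stack.push(x='south') -> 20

! 63. maze.move(dir='south') -> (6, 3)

! 64. maze.sense(dir='south') -> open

! 65. stack.push(x='south') -> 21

! 66. maze.move(dir='south') -> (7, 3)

! 67. maze.sense(dir='west') -> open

! 68. stack.push(x='west') -> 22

! 69. maze.move(dir='west') -> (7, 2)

! 70. stack.pop() -> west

! 71. maze.move(dir='east') -> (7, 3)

! 72. maze.sense(dir='east') -> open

! 73. stack.push(x='east') -> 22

! 74. maze.move(dir='east') -> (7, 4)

! 75. maze.sense(dir='north') -> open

! 76. stack.push(x='north') -> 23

! 77. maze.move(dir='north') -> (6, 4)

! 78. maze.sense(dir='north') -> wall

! 79. stack.pop() -> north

! 80. maze.move(dir='south') -> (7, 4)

! 81. stack.pop() -> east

! 82. maze.move(dir='west') -> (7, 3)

! 83. stack.pop() -> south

! 84. maze.move(dir='north') -> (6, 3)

! 85. stack.pop() -> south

! 86. maze.move(dir='north') -> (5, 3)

! 87. maze.sense(dir='north') -> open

! 88. stack.push(x='north') -> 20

! 89. maze.move(dir='north') -> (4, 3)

! 90. maze.sense(dir='north') -> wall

! 91. maze.sense(dir='east') -> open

! 92. stack.push(x='east') -> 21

! 93. maze.move(dir='east') -> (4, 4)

! 94. maze.sense(dir='north') -> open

! 95. stack.push(x='north') -> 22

! 96. maze.move(dir='north') -> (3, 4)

! 97. maze.sense(dir='north') -> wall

! 98. stack.pop() -> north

! 99. maze.move(dir='south') -> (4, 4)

! 100. stack.pop() -> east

! 101. maze.move(dir='west') -> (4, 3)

! 102. stack.pop() -> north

! 103. maze.move(dir='south') -> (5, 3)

! 104. stack.pop() -> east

! 105. maze.move(dir='west') -> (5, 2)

! 106. stack.pop() -> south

! 107. maze.move(dir='north') -> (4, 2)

! 108. stack.pop() -> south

! 109. maze.move(dir='north') -> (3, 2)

! 110. stack.pop() -> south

! 111. maze.move(dir='north') -> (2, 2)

! 112. maze.sense(dir='west') -> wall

! 113. maze.sense(dir='east') -> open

! 114. stack.push(x='east') -> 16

! 115. maze.move(dir='east') -> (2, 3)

! 116. maze.sense(dir='north') -> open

! 117. stack.push(x='north') -> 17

! 118. maze.move(dir='north') -> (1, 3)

! 119. maze.sense(dir='north') -> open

! 120. stack.push(x='north') -> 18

! 121. maze.move(dir='north') -> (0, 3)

! 122. maze.sense(dir='east') -> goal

! 123. maze.move(dir='east') -> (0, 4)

Answer: (0, 4)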